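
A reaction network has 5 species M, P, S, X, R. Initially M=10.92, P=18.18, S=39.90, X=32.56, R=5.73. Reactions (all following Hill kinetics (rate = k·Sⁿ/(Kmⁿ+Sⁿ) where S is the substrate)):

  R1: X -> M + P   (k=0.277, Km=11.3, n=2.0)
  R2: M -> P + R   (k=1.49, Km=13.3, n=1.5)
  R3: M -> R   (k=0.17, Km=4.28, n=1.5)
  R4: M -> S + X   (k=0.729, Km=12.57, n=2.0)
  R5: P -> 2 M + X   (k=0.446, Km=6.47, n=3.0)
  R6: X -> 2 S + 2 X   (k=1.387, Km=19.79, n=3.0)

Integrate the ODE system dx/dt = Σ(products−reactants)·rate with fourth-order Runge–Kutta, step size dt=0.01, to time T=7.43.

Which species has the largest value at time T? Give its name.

Dominant species at T: S

RK4 with dt=0.01: 743 steps to T=7.43. Trajectory (selected grid times):
t=0.00: M=10.92 P=18.18 S=39.90 X=32.56 R=5.73
t=0.83: M=10.93 P=18.56 S=42.06 X=33.92 R=6.37
t=1.65: M=10.95 P=18.94 S=44.23 X=35.28 R=7.01
t=2.48: M=10.97 P=19.32 S=46.47 X=36.68 R=7.65
t=3.30: M=10.99 P=19.70 S=48.71 X=38.07 R=8.28
t=4.13: M=11.01 P=20.08 S=51.00 X=39.49 R=8.93
t=4.95: M=11.03 P=20.46 S=53.30 X=40.91 R=9.57
t=5.78: M=11.05 P=20.85 S=55.64 X=42.36 R=10.21
t=6.60: M=11.08 P=21.23 S=57.97 X=43.80 R=10.85
t=7.43: M=11.10 P=21.62 S=60.35 X=45.27 R=11.50
At T=7.43: M=11.10 P=21.62 S=60.35 X=45.27 R=11.50; the largest is S.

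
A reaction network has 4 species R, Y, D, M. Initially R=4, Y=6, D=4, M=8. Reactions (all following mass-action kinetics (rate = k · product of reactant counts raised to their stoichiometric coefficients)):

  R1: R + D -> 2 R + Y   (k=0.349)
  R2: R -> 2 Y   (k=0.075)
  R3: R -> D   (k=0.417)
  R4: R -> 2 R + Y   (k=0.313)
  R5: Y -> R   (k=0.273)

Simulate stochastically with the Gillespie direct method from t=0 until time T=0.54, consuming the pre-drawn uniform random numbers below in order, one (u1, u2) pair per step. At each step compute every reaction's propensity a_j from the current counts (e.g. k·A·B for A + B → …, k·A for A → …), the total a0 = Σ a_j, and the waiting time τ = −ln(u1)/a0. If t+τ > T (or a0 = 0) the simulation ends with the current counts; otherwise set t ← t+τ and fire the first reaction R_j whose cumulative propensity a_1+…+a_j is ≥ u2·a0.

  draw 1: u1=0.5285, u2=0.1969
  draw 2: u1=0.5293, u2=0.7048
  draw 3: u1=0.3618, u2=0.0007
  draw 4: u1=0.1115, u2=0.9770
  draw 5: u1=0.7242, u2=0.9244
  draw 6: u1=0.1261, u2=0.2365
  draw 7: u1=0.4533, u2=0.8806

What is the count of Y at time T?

t=0.000: R=4 Y=6 D=4 M=8
Draw 1: a1=5.584, a2=0.300, a3=1.668, a4=1.252, a5=1.638, a0=10.442; τ=−ln(0.5285)/10.442=0.061 → t=0.061; u2·a0=0.1969·10.442=2.056 ≤ a1=5.584 → R1 fires; R=5 Y=7 D=3 M=8
Draw 2: a1=5.235, a2=0.375, a3=2.085, a4=1.565, a5=1.911, a0=11.171; τ=−ln(0.5293)/11.171=0.057 → t=0.118; u2·a0=0.7048·11.171=7.873; a1+…+a3=7.695 < 7.873 ≤ a1+…+a4=9.260 → R4 fires; R=6 Y=8 D=3 M=8
Draw 3: a1=6.282, a2=0.450, a3=2.502, a4=1.878, a5=2.184, a0=13.296; τ=−ln(0.3618)/13.296=0.076 → t=0.194; u2·a0=0.0007·13.296=0.009 ≤ a1=6.282 → R1 fires; R=7 Y=9 D=2 M=8
Draw 4: a1=4.886, a2=0.525, a3=2.919, a4=2.191, a5=2.457, a0=12.978; τ=−ln(0.1115)/12.978=0.169 → t=0.364; u2·a0=0.9770·12.978=12.680; a1+…+a4=10.521 < 12.680 ≤ a1+…+a5=12.978 → R5 fires; R=8 Y=8 D=2 M=8
Draw 5: a1=5.584, a2=0.600, a3=3.336, a4=2.504, a5=2.184, a0=14.208; τ=−ln(0.7242)/14.208=0.023 → t=0.386; u2·a0=0.9244·14.208=13.134; a1+…+a4=12.024 < 13.134 ≤ a1+…+a5=14.208 → R5 fires; R=9 Y=7 D=2 M=8
Draw 6: a1=6.282, a2=0.675, a3=3.753, a4=2.817, a5=1.911, a0=15.438; τ=−ln(0.1261)/15.438=0.134 → t=0.520; u2·a0=0.2365·15.438=3.651 ≤ a1=6.282 → R1 fires; R=10 Y=8 D=1 M=8
Draw 7: a1=3.490, a2=0.750, a3=4.170, a4=3.130, a5=2.184, a0=13.724; τ=−ln(0.4533)/13.724=0.058 → t=0.578 > T=0.54: stop.
Read off Y at T=0.54: 8

Y at T = 8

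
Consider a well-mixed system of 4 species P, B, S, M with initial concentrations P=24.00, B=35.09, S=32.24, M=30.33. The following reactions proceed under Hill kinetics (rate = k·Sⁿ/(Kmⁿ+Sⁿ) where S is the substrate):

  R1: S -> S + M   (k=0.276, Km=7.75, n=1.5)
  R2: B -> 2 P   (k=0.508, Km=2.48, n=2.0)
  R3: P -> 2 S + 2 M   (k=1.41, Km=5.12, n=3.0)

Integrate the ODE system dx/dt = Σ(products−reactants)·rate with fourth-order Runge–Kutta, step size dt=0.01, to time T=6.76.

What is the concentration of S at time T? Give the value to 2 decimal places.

RK4 with dt=0.01: 676 steps to T=6.76. Trajectory (selected grid times):
t=0.00: P=24.00 B=35.09 S=32.24 M=30.33
t=0.75: P=23.71 B=34.71 S=34.33 M=32.61
t=1.50: P=23.42 B=34.33 S=36.43 M=34.89
t=2.25: P=23.13 B=33.95 S=38.52 M=37.17
t=3.00: P=22.85 B=33.57 S=40.61 M=39.46
t=3.76: P=22.55 B=33.19 S=42.73 M=41.77
t=4.51: P=22.27 B=32.81 S=44.82 M=44.05
t=5.26: P=21.98 B=32.43 S=46.91 M=46.33
t=6.01: P=21.69 B=32.05 S=49.00 M=48.62
t=6.76: P=21.41 B=31.67 S=51.09 M=50.90
Read off S at T=6.76: 51.09

S at T = 51.09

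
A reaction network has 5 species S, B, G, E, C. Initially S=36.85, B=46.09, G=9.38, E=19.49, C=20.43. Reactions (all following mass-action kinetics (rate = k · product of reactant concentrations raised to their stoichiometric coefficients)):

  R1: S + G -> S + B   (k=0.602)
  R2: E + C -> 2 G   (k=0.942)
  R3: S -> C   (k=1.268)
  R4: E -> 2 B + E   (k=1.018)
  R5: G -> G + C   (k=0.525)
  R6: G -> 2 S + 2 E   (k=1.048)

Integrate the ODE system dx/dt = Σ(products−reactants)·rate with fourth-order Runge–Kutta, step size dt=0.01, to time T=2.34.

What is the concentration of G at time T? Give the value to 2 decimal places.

RK4 with dt=0.01: 234 steps to T=2.34. Trajectory (selected grid times):
t=0.00: S=36.85 B=46.09 G=9.38 E=19.49 C=20.43
t=0.26: S=30.36 B=97.02 G=3.47 E=2.37 C=10.99
t=0.52: S=22.71 B=105.87 G=0.94 E=0.28 C=16.81
t=0.78: S=16.56 B=107.54 G=0.24 E=0.03 C=22.79
t=1.04: S=11.97 B=107.87 G=0.08 E=0.01 C=27.36
t=1.30: S=8.64 B=107.97 G=0.04 E=0.00 C=30.70
t=1.56: S=6.23 B=108.02 G=0.03 E=0.00 C=33.11
t=1.82: S=4.49 B=108.04 G=0.03 E=0.00 C=34.85
t=2.08: S=3.25 B=108.07 G=0.04 E=0.00 C=36.10
t=2.34: S=2.36 B=108.09 G=0.06 E=0.00 C=37.00
Read off G at T=2.34: 0.06

G at T = 0.06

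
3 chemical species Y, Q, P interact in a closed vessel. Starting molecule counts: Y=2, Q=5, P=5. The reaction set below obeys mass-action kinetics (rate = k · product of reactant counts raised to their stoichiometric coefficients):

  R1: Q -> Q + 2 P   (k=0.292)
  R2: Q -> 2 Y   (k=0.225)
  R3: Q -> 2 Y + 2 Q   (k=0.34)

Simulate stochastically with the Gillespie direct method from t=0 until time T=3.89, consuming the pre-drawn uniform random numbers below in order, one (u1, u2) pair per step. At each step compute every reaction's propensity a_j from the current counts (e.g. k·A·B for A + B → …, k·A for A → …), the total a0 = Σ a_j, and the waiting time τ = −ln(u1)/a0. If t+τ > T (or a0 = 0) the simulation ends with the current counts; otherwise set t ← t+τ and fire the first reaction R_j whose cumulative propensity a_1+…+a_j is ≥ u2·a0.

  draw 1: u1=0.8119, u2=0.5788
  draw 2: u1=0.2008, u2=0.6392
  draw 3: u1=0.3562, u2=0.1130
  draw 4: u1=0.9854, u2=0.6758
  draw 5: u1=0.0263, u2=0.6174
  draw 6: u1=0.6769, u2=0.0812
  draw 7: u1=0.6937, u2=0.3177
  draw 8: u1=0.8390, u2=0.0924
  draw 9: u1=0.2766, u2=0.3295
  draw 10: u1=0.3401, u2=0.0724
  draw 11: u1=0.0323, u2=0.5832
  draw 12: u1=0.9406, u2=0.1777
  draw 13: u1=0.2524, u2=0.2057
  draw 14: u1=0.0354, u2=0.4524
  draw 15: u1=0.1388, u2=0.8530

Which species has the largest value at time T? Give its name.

t=0.000: Y=2 Q=5 P=5
Draw 1: a1=1.460, a2=1.125, a3=1.700, a0=4.285; τ=−ln(0.8119)/4.285=0.049 → t=0.049; u2·a0=0.5788·4.285=2.480; a1=1.460 < 2.480 ≤ a1+a2=2.585 → R2 fires; Y=4 Q=4 P=5
Draw 2: a1=1.168, a2=0.900, a3=1.360, a0=3.428; τ=−ln(0.2008)/3.428=0.468 → t=0.517; u2·a0=0.6392·3.428=2.191; a1+a2=2.068 < 2.191 ≤ a1+…+a3=3.428 → R3 fires; Y=6 Q=5 P=5
Draw 3: a1=1.460, a2=1.125, a3=1.700, a0=4.285; τ=−ln(0.3562)/4.285=0.241 → t=0.758; u2·a0=0.1130·4.285=0.484 ≤ a1=1.460 → R1 fires; Y=6 Q=5 P=7
Draw 4: a1=1.460, a2=1.125, a3=1.700, a0=4.285; τ=−ln(0.9854)/4.285=0.003 → t=0.761; u2·a0=0.6758·4.285=2.896; a1+a2=2.585 < 2.896 ≤ a1+…+a3=4.285 → R3 fires; Y=8 Q=6 P=7
Draw 5: a1=1.752, a2=1.350, a3=2.040, a0=5.142; τ=−ln(0.0263)/5.142=0.708 → t=1.469; u2·a0=0.6174·5.142=3.175; a1+a2=3.102 < 3.175 ≤ a1+…+a3=5.142 → R3 fires; Y=10 Q=7 P=7
Draw 6: a1=2.044, a2=1.575, a3=2.380, a0=5.999; τ=−ln(0.6769)/5.999=0.065 → t=1.534; u2·a0=0.0812·5.999=0.487 ≤ a1=2.044 → R1 fires; Y=10 Q=7 P=9
Draw 7: a1=2.044, a2=1.575, a3=2.380, a0=5.999; τ=−ln(0.6937)/5.999=0.061 → t=1.595; u2·a0=0.3177·5.999=1.906 ≤ a1=2.044 → R1 fires; Y=10 Q=7 P=11
Draw 8: a1=2.044, a2=1.575, a3=2.380, a0=5.999; τ=−ln(0.8390)/5.999=0.029 → t=1.624; u2·a0=0.0924·5.999=0.554 ≤ a1=2.044 → R1 fires; Y=10 Q=7 P=13
Draw 9: a1=2.044, a2=1.575, a3=2.380, a0=5.999; τ=−ln(0.2766)/5.999=0.214 → t=1.838; u2·a0=0.3295·5.999=1.977 ≤ a1=2.044 → R1 fires; Y=10 Q=7 P=15
Draw 10: a1=2.044, a2=1.575, a3=2.380, a0=5.999; τ=−ln(0.3401)/5.999=0.180 → t=2.018; u2·a0=0.0724·5.999=0.434 ≤ a1=2.044 → R1 fires; Y=10 Q=7 P=17
Draw 11: a1=2.044, a2=1.575, a3=2.380, a0=5.999; τ=−ln(0.0323)/5.999=0.572 → t=2.590; u2·a0=0.5832·5.999=3.499; a1=2.044 < 3.499 ≤ a1+a2=3.619 → R2 fires; Y=12 Q=6 P=17
Draw 12: a1=1.752, a2=1.350, a3=2.040, a0=5.142; τ=−ln(0.9406)/5.142=0.012 → t=2.602; u2·a0=0.1777·5.142=0.914 ≤ a1=1.752 → R1 fires; Y=12 Q=6 P=19
Draw 13: a1=1.752, a2=1.350, a3=2.040, a0=5.142; τ=−ln(0.2524)/5.142=0.268 → t=2.870; u2·a0=0.2057·5.142=1.058 ≤ a1=1.752 → R1 fires; Y=12 Q=6 P=21
Draw 14: a1=1.752, a2=1.350, a3=2.040, a0=5.142; τ=−ln(0.0354)/5.142=0.650 → t=3.520; u2·a0=0.4524·5.142=2.326; a1=1.752 < 2.326 ≤ a1+a2=3.102 → R2 fires; Y=14 Q=5 P=21
Draw 15: a1=1.460, a2=1.125, a3=1.700, a0=4.285; τ=−ln(0.1388)/4.285=0.461 → t=3.981 > T=3.89: stop.
At T=3.89: Y=14 Q=5 P=21; the largest is P.

Dominant species at T: P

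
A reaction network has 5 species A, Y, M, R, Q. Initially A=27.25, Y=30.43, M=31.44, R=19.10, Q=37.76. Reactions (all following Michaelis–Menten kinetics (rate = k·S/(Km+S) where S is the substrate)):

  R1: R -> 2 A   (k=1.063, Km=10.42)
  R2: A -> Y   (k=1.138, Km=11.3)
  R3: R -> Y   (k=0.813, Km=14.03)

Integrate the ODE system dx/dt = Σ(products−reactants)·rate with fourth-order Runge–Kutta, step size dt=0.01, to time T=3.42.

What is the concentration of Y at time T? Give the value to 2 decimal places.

RK4 with dt=0.01: 342 steps to T=3.42. Trajectory (selected grid times):
t=0.00: A=27.25 Y=30.43 M=31.44 R=19.10 Q=37.76
t=0.38: A=27.46 Y=30.91 M=31.44 R=18.66 Q=37.76
t=0.76: A=27.67 Y=31.40 M=31.44 R=18.23 Q=37.76
t=1.14: A=27.88 Y=31.88 M=31.44 R=17.80 Q=37.76
t=1.52: A=28.08 Y=32.36 M=31.44 R=17.37 Q=37.76
t=1.90: A=28.27 Y=32.84 M=31.44 R=16.95 Q=37.76
t=2.28: A=28.46 Y=33.31 M=31.44 R=16.54 Q=37.76
t=2.66: A=28.64 Y=33.79 M=31.44 R=16.12 Q=37.76
t=3.04: A=28.82 Y=34.26 M=31.44 R=15.71 Q=37.76
t=3.42: A=28.99 Y=34.74 M=31.44 R=15.31 Q=37.76
Read off Y at T=3.42: 34.74

Y at T = 34.74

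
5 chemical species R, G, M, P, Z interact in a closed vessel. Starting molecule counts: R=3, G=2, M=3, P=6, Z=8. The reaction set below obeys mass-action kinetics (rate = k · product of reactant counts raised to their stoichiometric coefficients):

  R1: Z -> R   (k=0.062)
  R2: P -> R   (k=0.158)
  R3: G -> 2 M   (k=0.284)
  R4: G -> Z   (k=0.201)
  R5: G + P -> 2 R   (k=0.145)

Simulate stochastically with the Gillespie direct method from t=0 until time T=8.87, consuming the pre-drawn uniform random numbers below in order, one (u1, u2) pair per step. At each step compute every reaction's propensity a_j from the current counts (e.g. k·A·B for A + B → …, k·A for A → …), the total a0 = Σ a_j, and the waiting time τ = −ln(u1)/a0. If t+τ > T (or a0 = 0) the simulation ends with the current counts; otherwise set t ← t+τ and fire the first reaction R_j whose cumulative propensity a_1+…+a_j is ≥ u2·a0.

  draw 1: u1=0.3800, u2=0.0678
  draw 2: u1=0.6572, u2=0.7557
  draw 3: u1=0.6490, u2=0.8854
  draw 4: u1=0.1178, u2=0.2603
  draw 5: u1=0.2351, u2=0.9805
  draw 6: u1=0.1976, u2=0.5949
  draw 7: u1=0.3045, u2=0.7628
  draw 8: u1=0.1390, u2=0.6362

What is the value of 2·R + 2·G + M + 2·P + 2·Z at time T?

Check how each reaction changes W = 2·R + 2·G + M + 2·P + 2·Z (weight of products minus weight of reactants):
R1: Z -> R: (2·1) − (2·1) = 2 − 2 = 0
R2: P -> R: (2·1) − (2·1) = 2 − 2 = 0
R3: G -> 2 M: (1·2) − (2·1) = 2 − 2 = 0
R4: G -> Z: (2·1) − (2·1) = 2 − 2 = 0
R5: G + P -> 2 R: (2·2) − (2·1 + 2·1) = 4 − 4 = 0
Every reaction leaves W unchanged, so W is conserved and no simulation is needed: W(T) = W(0) = 2·3 + 2·2 + 3 + 2·6 + 2·8 = 41

Value at T = 41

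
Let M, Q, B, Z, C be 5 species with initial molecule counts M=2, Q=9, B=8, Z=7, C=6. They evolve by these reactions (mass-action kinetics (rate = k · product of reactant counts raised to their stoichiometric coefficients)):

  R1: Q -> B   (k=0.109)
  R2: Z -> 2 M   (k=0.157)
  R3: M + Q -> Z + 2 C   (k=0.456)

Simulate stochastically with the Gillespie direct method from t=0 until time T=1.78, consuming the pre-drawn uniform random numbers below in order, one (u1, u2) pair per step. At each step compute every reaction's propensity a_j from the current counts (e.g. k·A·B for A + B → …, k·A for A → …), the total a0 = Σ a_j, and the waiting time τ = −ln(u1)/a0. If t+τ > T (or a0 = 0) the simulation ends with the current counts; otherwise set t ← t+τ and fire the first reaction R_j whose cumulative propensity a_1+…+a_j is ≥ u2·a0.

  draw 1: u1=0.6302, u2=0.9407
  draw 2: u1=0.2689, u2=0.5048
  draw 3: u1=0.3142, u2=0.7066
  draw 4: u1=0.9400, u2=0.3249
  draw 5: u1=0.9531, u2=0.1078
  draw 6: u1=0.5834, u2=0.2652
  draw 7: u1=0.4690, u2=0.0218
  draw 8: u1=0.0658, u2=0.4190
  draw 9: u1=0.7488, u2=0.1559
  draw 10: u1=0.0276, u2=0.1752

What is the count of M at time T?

t=0.000: M=2 Q=9 B=8 Z=7 C=6
Draw 1: a1=0.981, a2=1.099, a3=8.208, a0=10.288; τ=−ln(0.6302)/10.288=0.045 → t=0.045; u2·a0=0.9407·10.288=9.678; a1+a2=2.080 < 9.678 ≤ a1+…+a3=10.288 → R3 fires; M=1 Q=8 B=8 Z=8 C=8
Draw 2: a1=0.872, a2=1.256, a3=3.648, a0=5.776; τ=−ln(0.2689)/5.776=0.227 → t=0.272; u2·a0=0.5048·5.776=2.916; a1+a2=2.128 < 2.916 ≤ a1+…+a3=5.776 → R3 fires; M=0 Q=7 B=8 Z=9 C=10
Draw 3: a1=0.763, a2=1.413, a3=0.000, a0=2.176; τ=−ln(0.3142)/2.176=0.532 → t=0.804; u2·a0=0.7066·2.176=1.538; a1=0.763 < 1.538 ≤ a1+a2=2.176 → R2 fires; M=2 Q=7 B=8 Z=8 C=10
Draw 4: a1=0.763, a2=1.256, a3=6.384, a0=8.403; τ=−ln(0.9400)/8.403=0.007 → t=0.812; u2·a0=0.3249·8.403=2.730; a1+a2=2.019 < 2.730 ≤ a1+…+a3=8.403 → R3 fires; M=1 Q=6 B=8 Z=9 C=12
Draw 5: a1=0.654, a2=1.413, a3=2.736, a0=4.803; τ=−ln(0.9531)/4.803=0.010 → t=0.822; u2·a0=0.1078·4.803=0.518 ≤ a1=0.654 → R1 fires; M=1 Q=5 B=9 Z=9 C=12
Draw 6: a1=0.545, a2=1.413, a3=2.280, a0=4.238; τ=−ln(0.5834)/4.238=0.127 → t=0.949; u2·a0=0.2652·4.238=1.124; a1=0.545 < 1.124 ≤ a1+a2=1.958 → R2 fires; M=3 Q=5 B=9 Z=8 C=12
Draw 7: a1=0.545, a2=1.256, a3=6.840, a0=8.641; τ=−ln(0.4690)/8.641=0.088 → t=1.036; u2·a0=0.0218·8.641=0.188 ≤ a1=0.545 → R1 fires; M=3 Q=4 B=10 Z=8 C=12
Draw 8: a1=0.436, a2=1.256, a3=5.472, a0=7.164; τ=−ln(0.0658)/7.164=0.380 → t=1.416; u2·a0=0.4190·7.164=3.002; a1+a2=1.692 < 3.002 ≤ a1+…+a3=7.164 → R3 fires; M=2 Q=3 B=10 Z=9 C=14
Draw 9: a1=0.327, a2=1.413, a3=2.736, a0=4.476; τ=−ln(0.7488)/4.476=0.065 → t=1.481; u2·a0=0.1559·4.476=0.698; a1=0.327 < 0.698 ≤ a1+a2=1.740 → R2 fires; M=4 Q=3 B=10 Z=8 C=14
Draw 10: a1=0.327, a2=1.256, a3=5.472, a0=7.055; τ=−ln(0.0276)/7.055=0.509 → t=1.990 > T=1.78: stop.
Read off M at T=1.78: 4

M at T = 4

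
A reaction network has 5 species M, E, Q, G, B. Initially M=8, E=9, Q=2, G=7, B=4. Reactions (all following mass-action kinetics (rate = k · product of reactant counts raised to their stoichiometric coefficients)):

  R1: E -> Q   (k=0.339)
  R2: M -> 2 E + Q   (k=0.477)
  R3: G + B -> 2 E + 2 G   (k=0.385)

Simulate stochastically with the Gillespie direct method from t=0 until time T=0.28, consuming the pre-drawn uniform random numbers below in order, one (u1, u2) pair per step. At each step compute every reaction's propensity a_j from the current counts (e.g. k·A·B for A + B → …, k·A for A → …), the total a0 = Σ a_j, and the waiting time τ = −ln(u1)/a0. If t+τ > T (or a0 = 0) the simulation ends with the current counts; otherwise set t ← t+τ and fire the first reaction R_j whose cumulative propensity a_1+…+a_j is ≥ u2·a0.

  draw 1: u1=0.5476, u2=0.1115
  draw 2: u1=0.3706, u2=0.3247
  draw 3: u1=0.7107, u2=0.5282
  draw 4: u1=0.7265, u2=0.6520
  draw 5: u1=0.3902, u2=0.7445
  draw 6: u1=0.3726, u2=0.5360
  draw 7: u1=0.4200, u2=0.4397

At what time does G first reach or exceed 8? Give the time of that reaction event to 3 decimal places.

t=0.000: M=8 E=9 Q=2 G=7 B=4
Draw 1: a1=3.051, a2=3.816, a3=10.780, a0=17.647; τ=−ln(0.5476)/17.647=0.034 → t=0.034; u2·a0=0.1115·17.647=1.968 ≤ a1=3.051 → R1 fires; M=8 E=8 Q=3 G=7 B=4
Draw 2: a1=2.712, a2=3.816, a3=10.780, a0=17.308; τ=−ln(0.3706)/17.308=0.057 → t=0.091; u2·a0=0.3247·17.308=5.620; a1=2.712 < 5.620 ≤ a1+a2=6.528 → R2 fires; M=7 E=10 Q=4 G=7 B=4
Draw 3: a1=3.390, a2=3.339, a3=10.780, a0=17.509; τ=−ln(0.7107)/17.509=0.020 → t=0.111; u2·a0=0.5282·17.509=9.248; a1+a2=6.729 < 9.248 ≤ a1+…+a3=17.509 → R3 fires; M=7 E=12 Q=4 G=8 B=3
Draw 4: a1=4.068, a2=3.339, a3=9.240, a0=16.647; τ=−ln(0.7265)/16.647=0.019 → t=0.130; u2·a0=0.6520·16.647=10.854; a1+a2=7.407 < 10.854 ≤ a1+…+a3=16.647 → R3 fires; M=7 E=14 Q=4 G=9 B=2
Draw 5: a1=4.746, a2=3.339, a3=6.930, a0=15.015; τ=−ln(0.3902)/15.015=0.063 → t=0.193; u2·a0=0.7445·15.015=11.179; a1+a2=8.085 < 11.179 ≤ a1+…+a3=15.015 → R3 fires; M=7 E=16 Q=4 G=10 B=1
Draw 6: a1=5.424, a2=3.339, a3=3.850, a0=12.613; τ=−ln(0.3726)/12.613=0.078 → t=0.271; u2·a0=0.5360·12.613=6.761; a1=5.424 < 6.761 ≤ a1+a2=8.763 → R2 fires; M=6 E=18 Q=5 G=10 B=1
Draw 7: a1=6.102, a2=2.862, a3=3.850, a0=12.814; τ=−ln(0.4200)/12.814=0.068 → t=0.339 > T=0.28: stop.
G first becomes ≥ 8 when it reaches 8 at the event at t=0.111.

Threshold first reached at t = 0.111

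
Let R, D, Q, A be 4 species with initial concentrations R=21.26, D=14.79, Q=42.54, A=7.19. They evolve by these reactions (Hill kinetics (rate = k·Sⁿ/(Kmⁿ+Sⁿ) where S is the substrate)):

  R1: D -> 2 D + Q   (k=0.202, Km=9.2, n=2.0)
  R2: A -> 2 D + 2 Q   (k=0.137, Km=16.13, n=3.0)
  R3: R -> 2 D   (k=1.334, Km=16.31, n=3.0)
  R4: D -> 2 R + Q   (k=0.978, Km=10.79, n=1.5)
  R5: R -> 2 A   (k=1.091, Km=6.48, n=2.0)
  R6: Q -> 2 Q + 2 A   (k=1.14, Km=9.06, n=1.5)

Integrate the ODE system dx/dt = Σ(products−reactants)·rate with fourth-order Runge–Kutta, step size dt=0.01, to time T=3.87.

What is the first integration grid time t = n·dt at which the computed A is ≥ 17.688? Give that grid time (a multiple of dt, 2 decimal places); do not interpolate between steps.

Threshold first reached at t = 2.61

RK4 with dt=0.01: 387 steps to T=3.87. Trajectory (selected grid times):
t=0.00: R=21.26 D=14.79 Q=42.54 A=7.19
t=0.43: R=20.96 D=15.39 Q=43.33 A=8.93
t=0.86: R=20.68 D=15.98 Q=44.13 A=10.68
t=1.29: R=20.42 D=16.57 Q=44.95 A=12.41
t=1.72: R=20.17 D=17.16 Q=45.78 A=14.14
t=2.15: R=19.94 D=17.74 Q=46.64 A=15.87
t=2.58: R=19.72 D=18.32 Q=47.51 A=17.59
t=2.60: R=19.71 D=18.35 Q=47.55 A=17.67
t=2.61: R=19.71 D=18.36 Q=47.57 A=17.71
t=3.01: R=19.52 D=18.90 Q=48.39 A=19.30
t=3.44: R=19.33 D=19.47 Q=49.29 A=21.02
t=3.87: R=19.15 D=20.04 Q=50.20 A=22.73
A(2.60)=17.667 < 17.688 but A(2.61)=17.707 ≥ 17.688, so the first grid time is t=2.61.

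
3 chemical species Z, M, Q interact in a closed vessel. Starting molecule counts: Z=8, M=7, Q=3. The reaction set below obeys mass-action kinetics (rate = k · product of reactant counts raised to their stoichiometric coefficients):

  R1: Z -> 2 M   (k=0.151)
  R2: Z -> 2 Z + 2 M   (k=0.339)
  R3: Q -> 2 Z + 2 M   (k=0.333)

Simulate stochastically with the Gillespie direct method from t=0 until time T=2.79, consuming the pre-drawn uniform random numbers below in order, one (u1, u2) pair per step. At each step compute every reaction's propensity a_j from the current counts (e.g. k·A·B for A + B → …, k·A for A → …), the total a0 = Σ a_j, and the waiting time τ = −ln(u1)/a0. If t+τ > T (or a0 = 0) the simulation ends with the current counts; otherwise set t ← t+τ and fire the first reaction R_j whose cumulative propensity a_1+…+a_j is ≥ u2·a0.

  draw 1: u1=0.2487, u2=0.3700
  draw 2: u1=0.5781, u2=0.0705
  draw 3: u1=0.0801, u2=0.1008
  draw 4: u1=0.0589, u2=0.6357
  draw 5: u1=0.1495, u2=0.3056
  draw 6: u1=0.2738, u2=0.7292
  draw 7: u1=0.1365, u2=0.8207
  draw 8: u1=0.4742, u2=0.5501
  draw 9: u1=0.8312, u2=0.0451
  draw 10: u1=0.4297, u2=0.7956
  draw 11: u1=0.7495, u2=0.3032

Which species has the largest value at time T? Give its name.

Dominant species at T: M

t=0.000: Z=8 M=7 Q=3
Draw 1: a1=1.208, a2=2.712, a3=0.999, a0=4.919; τ=−ln(0.2487)/4.919=0.283 → t=0.283; u2·a0=0.3700·4.919=1.820; a1=1.208 < 1.820 ≤ a1+a2=3.920 → R2 fires; Z=9 M=9 Q=3
Draw 2: a1=1.359, a2=3.051, a3=0.999, a0=5.409; τ=−ln(0.5781)/5.409=0.101 → t=0.384; u2·a0=0.0705·5.409=0.381 ≤ a1=1.359 → R1 fires; Z=8 M=11 Q=3
Draw 3: a1=1.208, a2=2.712, a3=0.999, a0=4.919; τ=−ln(0.0801)/4.919=0.513 → t=0.897; u2·a0=0.1008·4.919=0.496 ≤ a1=1.208 → R1 fires; Z=7 M=13 Q=3
Draw 4: a1=1.057, a2=2.373, a3=0.999, a0=4.429; τ=−ln(0.0589)/4.429=0.639 → t=1.537; u2·a0=0.6357·4.429=2.816; a1=1.057 < 2.816 ≤ a1+a2=3.430 → R2 fires; Z=8 M=15 Q=3
Draw 5: a1=1.208, a2=2.712, a3=0.999, a0=4.919; τ=−ln(0.1495)/4.919=0.386 → t=1.923; u2·a0=0.3056·4.919=1.503; a1=1.208 < 1.503 ≤ a1+a2=3.920 → R2 fires; Z=9 M=17 Q=3
Draw 6: a1=1.359, a2=3.051, a3=0.999, a0=5.409; τ=−ln(0.2738)/5.409=0.239 → t=2.163; u2·a0=0.7292·5.409=3.944; a1=1.359 < 3.944 ≤ a1+a2=4.410 → R2 fires; Z=10 M=19 Q=3
Draw 7: a1=1.510, a2=3.390, a3=0.999, a0=5.899; τ=−ln(0.1365)/5.899=0.338 → t=2.500; u2·a0=0.8207·5.899=4.841; a1=1.510 < 4.841 ≤ a1+a2=4.900 → R2 fires; Z=11 M=21 Q=3
Draw 8: a1=1.661, a2=3.729, a3=0.999, a0=6.389; τ=−ln(0.4742)/6.389=0.117 → t=2.617; u2·a0=0.5501·6.389=3.515; a1=1.661 < 3.515 ≤ a1+a2=5.390 → R2 fires; Z=12 M=23 Q=3
Draw 9: a1=1.812, a2=4.068, a3=0.999, a0=6.879; τ=−ln(0.8312)/6.879=0.027 → t=2.644; u2·a0=0.0451·6.879=0.310 ≤ a1=1.812 → R1 fires; Z=11 M=25 Q=3
Draw 10: a1=1.661, a2=3.729, a3=0.999, a0=6.389; τ=−ln(0.4297)/6.389=0.132 → t=2.776; u2·a0=0.7956·6.389=5.083; a1=1.661 < 5.083 ≤ a1+a2=5.390 → R2 fires; Z=12 M=27 Q=3
Draw 11: a1=1.812, a2=4.068, a3=0.999, a0=6.879; τ=−ln(0.7495)/6.879=0.042 → t=2.818 > T=2.79: stop.
At T=2.79: Z=12 M=27 Q=3; the largest is M.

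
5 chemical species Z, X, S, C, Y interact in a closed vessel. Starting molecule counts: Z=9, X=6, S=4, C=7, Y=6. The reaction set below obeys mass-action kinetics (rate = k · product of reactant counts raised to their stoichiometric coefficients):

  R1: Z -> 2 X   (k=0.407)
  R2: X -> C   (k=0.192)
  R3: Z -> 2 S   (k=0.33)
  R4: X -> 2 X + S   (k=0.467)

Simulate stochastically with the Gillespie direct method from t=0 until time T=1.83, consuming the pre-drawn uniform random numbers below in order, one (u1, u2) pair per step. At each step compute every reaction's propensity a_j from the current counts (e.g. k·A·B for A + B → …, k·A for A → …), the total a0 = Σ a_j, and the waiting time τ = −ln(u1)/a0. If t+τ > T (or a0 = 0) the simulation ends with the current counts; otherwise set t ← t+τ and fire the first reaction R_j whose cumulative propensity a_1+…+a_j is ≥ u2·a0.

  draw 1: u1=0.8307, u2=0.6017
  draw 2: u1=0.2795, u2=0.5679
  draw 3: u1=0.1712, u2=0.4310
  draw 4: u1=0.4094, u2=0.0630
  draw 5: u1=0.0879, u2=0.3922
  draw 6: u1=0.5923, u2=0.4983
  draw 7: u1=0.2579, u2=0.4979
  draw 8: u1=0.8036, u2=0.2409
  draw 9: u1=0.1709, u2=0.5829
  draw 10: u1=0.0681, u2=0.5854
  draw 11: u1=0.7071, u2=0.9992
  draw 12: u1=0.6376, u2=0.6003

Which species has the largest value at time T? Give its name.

Dominant species at T: S

t=0.000: Z=9 X=6 S=4 C=7 Y=6
Draw 1: a1=3.663, a2=1.152, a3=2.970, a4=2.802, a0=10.587; τ=−ln(0.8307)/10.587=0.018 → t=0.018; u2·a0=0.6017·10.587=6.370; a1+a2=4.815 < 6.370 ≤ a1+…+a3=7.785 → R3 fires; Z=8 X=6 S=6 C=7 Y=6
Draw 2: a1=3.256, a2=1.152, a3=2.640, a4=2.802, a0=9.850; τ=−ln(0.2795)/9.850=0.129 → t=0.147; u2·a0=0.5679·9.850=5.594; a1+a2=4.408 < 5.594 ≤ a1+…+a3=7.048 → R3 fires; Z=7 X=6 S=8 C=7 Y=6
Draw 3: a1=2.849, a2=1.152, a3=2.310, a4=2.802, a0=9.113; τ=−ln(0.1712)/9.113=0.194 → t=0.341; u2·a0=0.4310·9.113=3.928; a1=2.849 < 3.928 ≤ a1+a2=4.001 → R2 fires; Z=7 X=5 S=8 C=8 Y=6
Draw 4: a1=2.849, a2=0.960, a3=2.310, a4=2.335, a0=8.454; τ=−ln(0.4094)/8.454=0.106 → t=0.446; u2·a0=0.0630·8.454=0.533 ≤ a1=2.849 → R1 fires; Z=6 X=7 S=8 C=8 Y=6
Draw 5: a1=2.442, a2=1.344, a3=1.980, a4=3.269, a0=9.035; τ=−ln(0.0879)/9.035=0.269 → t=0.715; u2·a0=0.3922·9.035=3.544; a1=2.442 < 3.544 ≤ a1+a2=3.786 → R2 fires; Z=6 X=6 S=8 C=9 Y=6
Draw 6: a1=2.442, a2=1.152, a3=1.980, a4=2.802, a0=8.376; τ=−ln(0.5923)/8.376=0.063 → t=0.778; u2·a0=0.4983·8.376=4.174; a1+a2=3.594 < 4.174 ≤ a1+…+a3=5.574 → R3 fires; Z=5 X=6 S=10 C=9 Y=6
Draw 7: a1=2.035, a2=1.152, a3=1.650, a4=2.802, a0=7.639; τ=−ln(0.2579)/7.639=0.177 → t=0.955; u2·a0=0.4979·7.639=3.803; a1+a2=3.187 < 3.803 ≤ a1+…+a3=4.837 → R3 fires; Z=4 X=6 S=12 C=9 Y=6
Draw 8: a1=1.628, a2=1.152, a3=1.320, a4=2.802, a0=6.902; τ=−ln(0.8036)/6.902=0.032 → t=0.987; u2·a0=0.2409·6.902=1.663; a1=1.628 < 1.663 ≤ a1+a2=2.780 → R2 fires; Z=4 X=5 S=12 C=10 Y=6
Draw 9: a1=1.628, a2=0.960, a3=1.320, a4=2.335, a0=6.243; τ=−ln(0.1709)/6.243=0.283 → t=1.270; u2·a0=0.5829·6.243=3.639; a1+a2=2.588 < 3.639 ≤ a1+…+a3=3.908 → R3 fires; Z=3 X=5 S=14 C=10 Y=6
Draw 10: a1=1.221, a2=0.960, a3=0.990, a4=2.335, a0=5.506; τ=−ln(0.0681)/5.506=0.488 → t=1.758; u2·a0=0.5854·5.506=3.223; a1+…+a3=3.171 < 3.223 ≤ a1+…+a4=5.506 → R4 fires; Z=3 X=6 S=15 C=10 Y=6
Draw 11: a1=1.221, a2=1.152, a3=0.990, a4=2.802, a0=6.165; τ=−ln(0.7071)/6.165=0.056 → t=1.814; u2·a0=0.9992·6.165=6.160; a1+…+a3=3.363 < 6.160 ≤ a1+…+a4=6.165 → R4 fires; Z=3 X=7 S=16 C=10 Y=6
Draw 12: a1=1.221, a2=1.344, a3=0.990, a4=3.269, a0=6.824; τ=−ln(0.6376)/6.824=0.066 → t=1.880 > T=1.83: stop.
At T=1.83: Z=3 X=7 S=16 C=10 Y=6; the largest is S.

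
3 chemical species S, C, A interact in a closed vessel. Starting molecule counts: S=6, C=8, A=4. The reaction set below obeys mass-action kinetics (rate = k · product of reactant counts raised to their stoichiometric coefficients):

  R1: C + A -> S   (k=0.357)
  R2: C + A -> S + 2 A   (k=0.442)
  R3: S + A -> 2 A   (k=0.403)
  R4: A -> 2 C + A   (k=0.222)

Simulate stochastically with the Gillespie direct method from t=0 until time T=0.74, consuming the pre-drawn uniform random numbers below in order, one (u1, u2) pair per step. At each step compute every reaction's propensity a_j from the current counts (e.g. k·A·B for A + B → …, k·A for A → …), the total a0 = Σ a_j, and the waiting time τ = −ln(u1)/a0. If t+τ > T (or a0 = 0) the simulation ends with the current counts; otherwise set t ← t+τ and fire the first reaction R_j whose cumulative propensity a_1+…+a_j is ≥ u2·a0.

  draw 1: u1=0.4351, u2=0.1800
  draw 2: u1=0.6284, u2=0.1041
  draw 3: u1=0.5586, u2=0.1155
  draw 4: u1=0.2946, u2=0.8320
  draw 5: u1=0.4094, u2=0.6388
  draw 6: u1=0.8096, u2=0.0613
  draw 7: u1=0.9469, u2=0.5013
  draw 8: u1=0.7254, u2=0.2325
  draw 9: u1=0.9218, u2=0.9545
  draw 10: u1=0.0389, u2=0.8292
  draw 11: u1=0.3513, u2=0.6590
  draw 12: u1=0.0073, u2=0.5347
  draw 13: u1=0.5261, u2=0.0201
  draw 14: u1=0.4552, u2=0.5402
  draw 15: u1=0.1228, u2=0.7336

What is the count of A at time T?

A at T = 8

t=0.000: S=6 C=8 A=4
Draw 1: a1=11.424, a2=14.144, a3=9.672, a4=0.888, a0=36.128; τ=−ln(0.4351)/36.128=0.023 → t=0.023; u2·a0=0.1800·36.128=6.503 ≤ a1=11.424 → R1 fires; S=7 C=7 A=3
Draw 2: a1=7.497, a2=9.282, a3=8.463, a4=0.666, a0=25.908; τ=−ln(0.6284)/25.908=0.018 → t=0.041; u2·a0=0.1041·25.908=2.697 ≤ a1=7.497 → R1 fires; S=8 C=6 A=2
Draw 3: a1=4.284, a2=5.304, a3=6.448, a4=0.444, a0=16.480; τ=−ln(0.5586)/16.480=0.035 → t=0.076; u2·a0=0.1155·16.480=1.903 ≤ a1=4.284 → R1 fires; S=9 C=5 A=1
Draw 4: a1=1.785, a2=2.210, a3=3.627, a4=0.222, a0=7.844; τ=−ln(0.2946)/7.844=0.156 → t=0.232; u2·a0=0.8320·7.844=6.526; a1+a2=3.995 < 6.526 ≤ a1+…+a3=7.622 → R3 fires; S=8 C=5 A=2
Draw 5: a1=3.570, a2=4.420, a3=6.448, a4=0.444, a0=14.882; τ=−ln(0.4094)/14.882=0.060 → t=0.292; u2·a0=0.6388·14.882=9.507; a1+a2=7.990 < 9.507 ≤ a1+…+a3=14.438 → R3 fires; S=7 C=5 A=3
Draw 6: a1=5.355, a2=6.630, a3=8.463, a4=0.666, a0=21.114; τ=−ln(0.8096)/21.114=0.010 → t=0.302; u2·a0=0.0613·21.114=1.294 ≤ a1=5.355 → R1 fires; S=8 C=4 A=2
Draw 7: a1=2.856, a2=3.536, a3=6.448, a4=0.444, a0=13.284; τ=−ln(0.9469)/13.284=0.004 → t=0.306; u2·a0=0.5013·13.284=6.659; a1+a2=6.392 < 6.659 ≤ a1+…+a3=12.840 → R3 fires; S=7 C=4 A=3
Draw 8: a1=4.284, a2=5.304, a3=8.463, a4=0.666, a0=18.717; τ=−ln(0.7254)/18.717=0.017 → t=0.323; u2·a0=0.2325·18.717=4.352; a1=4.284 < 4.352 ≤ a1+a2=9.588 → R2 fires; S=8 C=3 A=4
Draw 9: a1=4.284, a2=5.304, a3=12.896, a4=0.888, a0=23.372; τ=−ln(0.9218)/23.372=0.003 → t=0.327; u2·a0=0.9545·23.372=22.309; a1+a2=9.588 < 22.309 ≤ a1+…+a3=22.484 → R3 fires; S=7 C=3 A=5
Draw 10: a1=5.355, a2=6.630, a3=14.105, a4=1.110, a0=27.200; τ=−ln(0.0389)/27.200=0.119 → t=0.446; u2·a0=0.8292·27.200=22.554; a1+a2=11.985 < 22.554 ≤ a1+…+a3=26.090 → R3 fires; S=6 C=3 A=6
Draw 11: a1=6.426, a2=7.956, a3=14.508, a4=1.332, a0=30.222; τ=−ln(0.3513)/30.222=0.035 → t=0.481; u2·a0=0.6590·30.222=19.916; a1+a2=14.382 < 19.916 ≤ a1+…+a3=28.890 → R3 fires; S=5 C=3 A=7
Draw 12: a1=7.497, a2=9.282, a3=14.105, a4=1.554, a0=32.438; τ=−ln(0.0073)/32.438=0.152 → t=0.633; u2·a0=0.5347·32.438=17.345; a1+a2=16.779 < 17.345 ≤ a1+…+a3=30.884 → R3 fires; S=4 C=3 A=8
Draw 13: a1=8.568, a2=10.608, a3=12.896, a4=1.776, a0=33.848; τ=−ln(0.5261)/33.848=0.019 → t=0.651; u2·a0=0.0201·33.848=0.680 ≤ a1=8.568 → R1 fires; S=5 C=2 A=7
Draw 14: a1=4.998, a2=6.188, a3=14.105, a4=1.554, a0=26.845; τ=−ln(0.4552)/26.845=0.029 → t=0.681; u2·a0=0.5402·26.845=14.502; a1+a2=11.186 < 14.502 ≤ a1+…+a3=25.291 → R3 fires; S=4 C=2 A=8
Draw 15: a1=5.712, a2=7.072, a3=12.896, a4=1.776, a0=27.456; τ=−ln(0.1228)/27.456=0.076 → t=0.757 > T=0.74: stop.
Read off A at T=0.74: 8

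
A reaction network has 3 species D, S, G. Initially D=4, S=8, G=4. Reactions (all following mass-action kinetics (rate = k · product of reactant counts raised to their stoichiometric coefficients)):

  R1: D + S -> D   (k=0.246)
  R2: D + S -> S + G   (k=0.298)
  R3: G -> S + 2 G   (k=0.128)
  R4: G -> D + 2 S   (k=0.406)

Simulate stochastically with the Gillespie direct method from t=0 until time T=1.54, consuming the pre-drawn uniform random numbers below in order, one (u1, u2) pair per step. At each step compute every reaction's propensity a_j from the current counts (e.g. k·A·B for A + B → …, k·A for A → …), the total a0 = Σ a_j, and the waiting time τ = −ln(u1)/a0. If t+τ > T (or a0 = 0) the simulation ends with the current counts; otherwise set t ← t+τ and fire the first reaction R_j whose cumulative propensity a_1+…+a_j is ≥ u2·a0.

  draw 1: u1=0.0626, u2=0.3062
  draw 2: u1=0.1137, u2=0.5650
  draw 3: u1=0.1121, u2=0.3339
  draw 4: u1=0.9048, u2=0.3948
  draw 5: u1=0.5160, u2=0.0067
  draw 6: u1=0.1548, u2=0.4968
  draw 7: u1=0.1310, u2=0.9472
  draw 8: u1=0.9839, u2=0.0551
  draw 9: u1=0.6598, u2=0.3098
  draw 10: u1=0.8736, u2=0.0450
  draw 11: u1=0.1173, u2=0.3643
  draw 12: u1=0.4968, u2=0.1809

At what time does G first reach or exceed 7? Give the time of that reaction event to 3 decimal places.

Threshold first reached at t = 0.714

t=0.000: D=4 S=8 G=4
Draw 1: a1=7.872, a2=9.536, a3=0.512, a4=1.624, a0=19.544; τ=−ln(0.0626)/19.544=0.142 → t=0.142; u2·a0=0.3062·19.544=5.984 ≤ a1=7.872 → R1 fires; D=4 S=7 G=4
Draw 2: a1=6.888, a2=8.344, a3=0.512, a4=1.624, a0=17.368; τ=−ln(0.1137)/17.368=0.125 → t=0.267; u2·a0=0.5650·17.368=9.813; a1=6.888 < 9.813 ≤ a1+a2=15.232 → R2 fires; D=3 S=7 G=5
Draw 3: a1=5.166, a2=6.258, a3=0.640, a4=2.030, a0=14.094; τ=−ln(0.1121)/14.094=0.155 → t=0.422; u2·a0=0.3339·14.094=4.706 ≤ a1=5.166 → R1 fires; D=3 S=6 G=5
Draw 4: a1=4.428, a2=5.364, a3=0.640, a4=2.030, a0=12.462; τ=−ln(0.9048)/12.462=0.008 → t=0.430; u2·a0=0.3948·12.462=4.920; a1=4.428 < 4.920 ≤ a1+a2=9.792 → R2 fires; D=2 S=6 G=6
Draw 5: a1=2.952, a2=3.576, a3=0.768, a4=2.436, a0=9.732; τ=−ln(0.5160)/9.732=0.068 → t=0.498; u2·a0=0.0067·9.732=0.065 ≤ a1=2.952 → R1 fires; D=2 S=5 G=6
Draw 6: a1=2.460, a2=2.980, a3=0.768, a4=2.436, a0=8.644; τ=−ln(0.1548)/8.644=0.216 → t=0.714; u2·a0=0.4968·8.644=4.294; a1=2.460 < 4.294 ≤ a1+a2=5.440 → R2 fires; D=1 S=5 G=7
Draw 7: a1=1.230, a2=1.490, a3=0.896, a4=2.842, a0=6.458; τ=−ln(0.1310)/6.458=0.315 → t=1.029; u2·a0=0.9472·6.458=6.117; a1+…+a3=3.616 < 6.117 ≤ a1+…+a4=6.458 → R4 fires; D=2 S=7 G=6
Draw 8: a1=3.444, a2=4.172, a3=0.768, a4=2.436, a0=10.820; τ=−ln(0.9839)/10.820=0.002 → t=1.030; u2·a0=0.0551·10.820=0.596 ≤ a1=3.444 → R1 fires; D=2 S=6 G=6
Draw 9: a1=2.952, a2=3.576, a3=0.768, a4=2.436, a0=9.732; τ=−ln(0.6598)/9.732=0.043 → t=1.073; u2·a0=0.3098·9.732=3.015; a1=2.952 < 3.015 ≤ a1+a2=6.528 → R2 fires; D=1 S=6 G=7
Draw 10: a1=1.476, a2=1.788, a3=0.896, a4=2.842, a0=7.002; τ=−ln(0.8736)/7.002=0.019 → t=1.092; u2·a0=0.0450·7.002=0.315 ≤ a1=1.476 → R1 fires; D=1 S=5 G=7
Draw 11: a1=1.230, a2=1.490, a3=0.896, a4=2.842, a0=6.458; τ=−ln(0.1173)/6.458=0.332 → t=1.424; u2·a0=0.3643·6.458=2.353; a1=1.230 < 2.353 ≤ a1+a2=2.720 → R2 fires; D=0 S=5 G=8
Draw 12: a1=0.000, a2=0.000, a3=1.024, a4=3.248, a0=4.272; τ=−ln(0.4968)/4.272=0.164 → t=1.588 > T=1.54: stop.
G first becomes ≥ 7 when it reaches 7 at the event at t=0.714.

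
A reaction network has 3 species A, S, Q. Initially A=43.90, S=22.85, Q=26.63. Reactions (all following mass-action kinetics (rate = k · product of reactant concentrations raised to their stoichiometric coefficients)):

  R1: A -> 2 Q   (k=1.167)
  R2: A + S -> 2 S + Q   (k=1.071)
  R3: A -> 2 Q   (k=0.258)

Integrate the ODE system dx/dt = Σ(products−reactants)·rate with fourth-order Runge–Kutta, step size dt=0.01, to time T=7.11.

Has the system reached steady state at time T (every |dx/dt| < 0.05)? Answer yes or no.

RK4 with dt=0.01: 711 steps to T=7.11. Trajectory (selected grid times):
t=0.00: A=43.90 S=22.85 Q=26.63
t=0.79: A=0.00 S=65.35 Q=71.93
t=1.58: A=0.00 S=65.35 Q=71.93
t=2.37: A=0.00 S=65.35 Q=71.93
t=3.16: A=0.00 S=65.35 Q=71.93
t=3.95: A=0.00 S=65.35 Q=71.93
t=4.74: A=0.00 S=65.35 Q=71.93
t=5.53: A=0.00 S=65.35 Q=71.93
t=6.32: A=0.00 S=65.35 Q=71.93
t=7.11: A=0.00 S=65.35 Q=71.93
Rates at T: R1=0.0000, R2=0.0000, R3=0.0000
dx/dt at T (Σ net stoichiometry × rate): A=-0.0000, S=+0.0000, Q=+0.0000
Largest |dx/dt| is |+0.0000| (Q) < 0.05 → steady.

Steady state at T: yes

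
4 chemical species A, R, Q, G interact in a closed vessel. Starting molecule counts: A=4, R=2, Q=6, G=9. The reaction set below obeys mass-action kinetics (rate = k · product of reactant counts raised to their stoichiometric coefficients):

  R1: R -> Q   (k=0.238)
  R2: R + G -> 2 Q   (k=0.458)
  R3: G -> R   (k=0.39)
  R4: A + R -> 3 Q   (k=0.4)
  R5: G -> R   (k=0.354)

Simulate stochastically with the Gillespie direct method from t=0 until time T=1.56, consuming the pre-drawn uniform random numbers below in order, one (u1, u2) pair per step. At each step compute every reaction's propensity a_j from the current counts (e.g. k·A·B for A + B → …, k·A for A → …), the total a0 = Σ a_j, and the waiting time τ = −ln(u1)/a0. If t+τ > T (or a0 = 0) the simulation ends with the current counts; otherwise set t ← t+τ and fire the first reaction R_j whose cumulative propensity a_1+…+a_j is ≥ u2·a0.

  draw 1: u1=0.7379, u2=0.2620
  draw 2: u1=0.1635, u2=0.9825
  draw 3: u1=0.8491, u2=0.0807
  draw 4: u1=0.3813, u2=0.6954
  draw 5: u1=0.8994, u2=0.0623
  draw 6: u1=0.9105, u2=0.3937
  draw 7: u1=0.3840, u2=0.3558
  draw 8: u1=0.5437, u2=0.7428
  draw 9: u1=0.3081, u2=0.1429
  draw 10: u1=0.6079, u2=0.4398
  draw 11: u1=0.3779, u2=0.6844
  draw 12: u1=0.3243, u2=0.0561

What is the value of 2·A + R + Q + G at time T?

Value at T = 25

Check how each reaction changes W = 2·A + R + Q + G (weight of products minus weight of reactants):
R1: R -> Q: (1·1) − (1·1) = 1 − 1 = 0
R2: R + G -> 2 Q: (1·2) − (1·1 + 1·1) = 2 − 2 = 0
R3: G -> R: (1·1) − (1·1) = 1 − 1 = 0
R4: A + R -> 3 Q: (1·3) − (2·1 + 1·1) = 3 − 3 = 0
R5: G -> R: (1·1) − (1·1) = 1 − 1 = 0
Every reaction leaves W unchanged, so W is conserved and no simulation is needed: W(T) = W(0) = 2·4 + 2 + 6 + 9 = 25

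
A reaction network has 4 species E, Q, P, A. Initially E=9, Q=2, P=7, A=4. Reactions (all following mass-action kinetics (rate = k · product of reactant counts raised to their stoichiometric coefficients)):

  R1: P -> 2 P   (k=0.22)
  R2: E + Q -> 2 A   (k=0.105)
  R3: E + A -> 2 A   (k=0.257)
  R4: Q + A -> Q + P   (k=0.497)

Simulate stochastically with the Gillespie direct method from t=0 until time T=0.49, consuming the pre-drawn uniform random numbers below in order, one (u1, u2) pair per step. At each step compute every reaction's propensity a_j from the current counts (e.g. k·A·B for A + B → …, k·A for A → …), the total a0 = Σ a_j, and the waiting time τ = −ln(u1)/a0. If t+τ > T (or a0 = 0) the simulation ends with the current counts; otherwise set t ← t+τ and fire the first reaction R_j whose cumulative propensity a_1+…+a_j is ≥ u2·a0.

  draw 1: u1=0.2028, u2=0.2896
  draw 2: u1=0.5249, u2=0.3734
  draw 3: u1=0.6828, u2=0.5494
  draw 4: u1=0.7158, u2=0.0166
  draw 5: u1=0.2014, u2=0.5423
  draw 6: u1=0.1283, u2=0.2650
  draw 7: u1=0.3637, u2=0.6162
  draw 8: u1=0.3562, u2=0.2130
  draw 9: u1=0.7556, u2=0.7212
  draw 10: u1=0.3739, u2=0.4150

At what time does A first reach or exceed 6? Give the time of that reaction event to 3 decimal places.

Threshold first reached at t = 0.131

t=0.000: E=9 Q=2 P=7 A=4
Draw 1: a1=1.540, a2=1.890, a3=9.252, a4=3.976, a0=16.658; τ=−ln(0.2028)/16.658=0.096 → t=0.096; u2·a0=0.2896·16.658=4.824; a1+a2=3.430 < 4.824 ≤ a1+…+a3=12.682 → R3 fires; E=8 Q=2 P=7 A=5
Draw 2: a1=1.540, a2=1.680, a3=10.280, a4=4.970, a0=18.470; τ=−ln(0.5249)/18.470=0.035 → t=0.131; u2·a0=0.3734·18.470=6.897; a1+a2=3.220 < 6.897 ≤ a1+…+a3=13.500 → R3 fires; E=7 Q=2 P=7 A=6
Draw 3: a1=1.540, a2=1.470, a3=10.794, a4=5.964, a0=19.768; τ=−ln(0.6828)/19.768=0.019 → t=0.150; u2·a0=0.5494·19.768=10.861; a1+a2=3.010 < 10.861 ≤ a1+…+a3=13.804 → R3 fires; E=6 Q=2 P=7 A=7
Draw 4: a1=1.540, a2=1.260, a3=10.794, a4=6.958, a0=20.552; τ=−ln(0.7158)/20.552=0.016 → t=0.166; u2·a0=0.0166·20.552=0.341 ≤ a1=1.540 → R1 fires; E=6 Q=2 P=8 A=7
Draw 5: a1=1.760, a2=1.260, a3=10.794, a4=6.958, a0=20.772; τ=−ln(0.2014)/20.772=0.077 → t=0.243; u2·a0=0.5423·20.772=11.265; a1+a2=3.020 < 11.265 ≤ a1+…+a3=13.814 → R3 fires; E=5 Q=2 P=8 A=8
Draw 6: a1=1.760, a2=1.050, a3=10.280, a4=7.952, a0=21.042; τ=−ln(0.1283)/21.042=0.098 → t=0.341; u2·a0=0.2650·21.042=5.576; a1+a2=2.810 < 5.576 ≤ a1+…+a3=13.090 → R3 fires; E=4 Q=2 P=8 A=9
Draw 7: a1=1.760, a2=0.840, a3=9.252, a4=8.946, a0=20.798; τ=−ln(0.3637)/20.798=0.049 → t=0.390; u2·a0=0.6162·20.798=12.816; a1+…+a3=11.852 < 12.816 ≤ a1+…+a4=20.798 → R4 fires; E=4 Q=2 P=9 A=8
Draw 8: a1=1.980, a2=0.840, a3=8.224, a4=7.952, a0=18.996; τ=−ln(0.3562)/18.996=0.054 → t=0.444; u2·a0=0.2130·18.996=4.046; a1+a2=2.820 < 4.046 ≤ a1+…+a3=11.044 → R3 fires; E=3 Q=2 P=9 A=9
Draw 9: a1=1.980, a2=0.630, a3=6.939, a4=8.946, a0=18.495; τ=−ln(0.7556)/18.495=0.015 → t=0.459; u2·a0=0.7212·18.495=13.339; a1+…+a3=9.549 < 13.339 ≤ a1+…+a4=18.495 → R4 fires; E=3 Q=2 P=10 A=8
Draw 10: a1=2.200, a2=0.630, a3=6.168, a4=7.952, a0=16.950; τ=−ln(0.3739)/16.950=0.058 → t=0.517 > T=0.49: stop.
A first becomes ≥ 6 when it reaches 6 at the event at t=0.131.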